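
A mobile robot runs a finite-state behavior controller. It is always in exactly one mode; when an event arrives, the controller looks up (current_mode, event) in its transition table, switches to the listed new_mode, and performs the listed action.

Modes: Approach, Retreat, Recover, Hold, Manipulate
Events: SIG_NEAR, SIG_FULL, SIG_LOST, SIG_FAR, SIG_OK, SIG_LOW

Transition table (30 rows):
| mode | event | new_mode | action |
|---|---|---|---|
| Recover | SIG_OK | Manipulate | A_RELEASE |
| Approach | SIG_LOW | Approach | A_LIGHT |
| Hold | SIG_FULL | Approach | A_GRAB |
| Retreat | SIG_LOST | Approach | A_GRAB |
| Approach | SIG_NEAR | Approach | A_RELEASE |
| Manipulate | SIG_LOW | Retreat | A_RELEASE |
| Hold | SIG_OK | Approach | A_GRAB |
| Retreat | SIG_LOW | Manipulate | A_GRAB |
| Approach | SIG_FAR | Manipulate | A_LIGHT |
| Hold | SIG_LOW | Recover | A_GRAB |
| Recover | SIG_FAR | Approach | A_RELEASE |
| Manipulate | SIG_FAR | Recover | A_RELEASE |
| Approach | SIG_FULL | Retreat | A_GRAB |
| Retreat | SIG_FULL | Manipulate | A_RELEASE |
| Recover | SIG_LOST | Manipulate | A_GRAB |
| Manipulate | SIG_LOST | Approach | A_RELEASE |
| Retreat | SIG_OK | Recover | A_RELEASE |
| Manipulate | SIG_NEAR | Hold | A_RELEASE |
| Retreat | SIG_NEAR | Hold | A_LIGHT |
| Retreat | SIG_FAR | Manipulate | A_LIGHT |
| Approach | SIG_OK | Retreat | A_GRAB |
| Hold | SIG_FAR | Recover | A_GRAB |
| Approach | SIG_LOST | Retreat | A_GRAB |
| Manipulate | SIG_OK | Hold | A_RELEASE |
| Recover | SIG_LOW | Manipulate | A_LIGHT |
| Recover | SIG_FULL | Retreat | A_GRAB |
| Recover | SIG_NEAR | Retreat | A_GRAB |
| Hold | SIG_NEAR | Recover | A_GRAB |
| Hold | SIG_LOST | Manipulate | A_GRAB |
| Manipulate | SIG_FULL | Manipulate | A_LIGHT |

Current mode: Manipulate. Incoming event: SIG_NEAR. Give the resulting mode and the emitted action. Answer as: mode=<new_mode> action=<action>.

mode=Hold action=A_RELEASE

current mode = Manipulate; filter table to that mode:
  (Manipulate, SIG_LOW) → (Retreat, A_RELEASE)
  (Manipulate, SIG_FAR) → (Recover, A_RELEASE)
  (Manipulate, SIG_LOST) → (Approach, A_RELEASE)
  (Manipulate, SIG_NEAR) → (Hold, A_RELEASE)  ← event matches
  (Manipulate, SIG_OK) → (Hold, A_RELEASE)
  (Manipulate, SIG_FULL) → (Manipulate, A_LIGHT)
event = SIG_NEAR selects (Hold, A_RELEASE)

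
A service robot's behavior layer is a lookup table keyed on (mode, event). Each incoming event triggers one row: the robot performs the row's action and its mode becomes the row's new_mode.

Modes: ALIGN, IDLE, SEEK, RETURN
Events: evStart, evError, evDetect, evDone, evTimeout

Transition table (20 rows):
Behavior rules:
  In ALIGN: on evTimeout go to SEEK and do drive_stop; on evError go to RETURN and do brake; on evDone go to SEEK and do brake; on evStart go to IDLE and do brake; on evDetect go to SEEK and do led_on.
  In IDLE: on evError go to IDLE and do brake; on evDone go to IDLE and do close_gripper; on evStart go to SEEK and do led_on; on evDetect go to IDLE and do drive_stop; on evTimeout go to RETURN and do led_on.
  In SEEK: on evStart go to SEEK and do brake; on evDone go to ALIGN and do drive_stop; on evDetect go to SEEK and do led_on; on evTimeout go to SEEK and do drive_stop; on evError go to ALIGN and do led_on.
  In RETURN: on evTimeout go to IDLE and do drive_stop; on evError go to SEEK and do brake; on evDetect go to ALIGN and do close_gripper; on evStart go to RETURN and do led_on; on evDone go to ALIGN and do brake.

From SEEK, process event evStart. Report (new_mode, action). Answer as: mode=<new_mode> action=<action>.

current mode = SEEK; filter table to that mode:
  (SEEK, evStart) → (SEEK, brake)  ← event matches
  (SEEK, evDone) → (ALIGN, drive_stop)
  (SEEK, evDetect) → (SEEK, led_on)
  (SEEK, evTimeout) → (SEEK, drive_stop)
  (SEEK, evError) → (ALIGN, led_on)
event = evStart selects (SEEK, brake)

mode=SEEK action=brake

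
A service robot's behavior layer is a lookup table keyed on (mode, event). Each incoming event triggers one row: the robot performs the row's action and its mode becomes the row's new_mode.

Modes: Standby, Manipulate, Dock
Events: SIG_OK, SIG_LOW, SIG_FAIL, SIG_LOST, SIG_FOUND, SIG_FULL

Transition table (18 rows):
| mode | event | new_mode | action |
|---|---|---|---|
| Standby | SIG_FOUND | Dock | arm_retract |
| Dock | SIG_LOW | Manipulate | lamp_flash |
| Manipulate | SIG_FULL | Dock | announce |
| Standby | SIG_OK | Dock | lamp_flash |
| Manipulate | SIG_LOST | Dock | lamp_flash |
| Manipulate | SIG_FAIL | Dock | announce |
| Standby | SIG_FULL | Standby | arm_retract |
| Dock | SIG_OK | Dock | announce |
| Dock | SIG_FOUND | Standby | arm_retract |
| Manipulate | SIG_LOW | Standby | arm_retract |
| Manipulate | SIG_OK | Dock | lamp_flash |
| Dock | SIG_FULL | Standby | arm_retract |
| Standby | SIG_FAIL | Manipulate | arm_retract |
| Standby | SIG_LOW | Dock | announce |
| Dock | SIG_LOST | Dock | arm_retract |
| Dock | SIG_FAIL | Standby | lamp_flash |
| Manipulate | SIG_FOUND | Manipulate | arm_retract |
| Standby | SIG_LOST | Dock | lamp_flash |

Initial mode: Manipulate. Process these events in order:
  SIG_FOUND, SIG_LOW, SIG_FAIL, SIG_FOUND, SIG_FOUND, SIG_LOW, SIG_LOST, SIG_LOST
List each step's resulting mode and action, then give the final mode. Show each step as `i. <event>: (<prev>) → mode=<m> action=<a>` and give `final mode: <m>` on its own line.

1. SIG_FOUND: (Manipulate) → mode=Manipulate action=arm_retract
2. SIG_LOW: (Manipulate) → mode=Standby action=arm_retract
3. SIG_FAIL: (Standby) → mode=Manipulate action=arm_retract
4. SIG_FOUND: (Manipulate) → mode=Manipulate action=arm_retract
5. SIG_FOUND: (Manipulate) → mode=Manipulate action=arm_retract
6. SIG_LOW: (Manipulate) → mode=Standby action=arm_retract
7. SIG_LOST: (Standby) → mode=Dock action=lamp_flash
8. SIG_LOST: (Dock) → mode=Dock action=arm_retract

final mode: Dock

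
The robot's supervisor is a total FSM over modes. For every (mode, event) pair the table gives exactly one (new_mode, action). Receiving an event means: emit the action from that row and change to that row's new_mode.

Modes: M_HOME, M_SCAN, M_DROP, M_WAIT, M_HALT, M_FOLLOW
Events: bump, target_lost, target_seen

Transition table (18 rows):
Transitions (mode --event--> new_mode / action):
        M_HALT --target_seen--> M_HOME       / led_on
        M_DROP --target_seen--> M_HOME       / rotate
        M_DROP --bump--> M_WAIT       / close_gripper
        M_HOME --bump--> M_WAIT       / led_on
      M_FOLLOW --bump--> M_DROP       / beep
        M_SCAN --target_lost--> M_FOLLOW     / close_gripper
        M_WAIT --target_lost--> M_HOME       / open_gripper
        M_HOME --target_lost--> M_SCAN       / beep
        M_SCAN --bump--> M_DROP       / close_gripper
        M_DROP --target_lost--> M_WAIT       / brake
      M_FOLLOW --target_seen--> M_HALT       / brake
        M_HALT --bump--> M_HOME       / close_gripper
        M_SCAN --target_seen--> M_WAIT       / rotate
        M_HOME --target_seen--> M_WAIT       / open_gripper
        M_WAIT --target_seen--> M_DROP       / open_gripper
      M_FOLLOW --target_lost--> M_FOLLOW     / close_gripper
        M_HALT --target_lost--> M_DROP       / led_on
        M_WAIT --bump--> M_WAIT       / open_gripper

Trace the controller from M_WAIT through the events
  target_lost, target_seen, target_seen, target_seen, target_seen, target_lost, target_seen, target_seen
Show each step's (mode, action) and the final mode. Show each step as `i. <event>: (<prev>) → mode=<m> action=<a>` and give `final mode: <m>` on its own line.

1. target_lost: (M_WAIT) → mode=M_HOME action=open_gripper
2. target_seen: (M_HOME) → mode=M_WAIT action=open_gripper
3. target_seen: (M_WAIT) → mode=M_DROP action=open_gripper
4. target_seen: (M_DROP) → mode=M_HOME action=rotate
5. target_seen: (M_HOME) → mode=M_WAIT action=open_gripper
6. target_lost: (M_WAIT) → mode=M_HOME action=open_gripper
7. target_seen: (M_HOME) → mode=M_WAIT action=open_gripper
8. target_seen: (M_WAIT) → mode=M_DROP action=open_gripper

final mode: M_DROP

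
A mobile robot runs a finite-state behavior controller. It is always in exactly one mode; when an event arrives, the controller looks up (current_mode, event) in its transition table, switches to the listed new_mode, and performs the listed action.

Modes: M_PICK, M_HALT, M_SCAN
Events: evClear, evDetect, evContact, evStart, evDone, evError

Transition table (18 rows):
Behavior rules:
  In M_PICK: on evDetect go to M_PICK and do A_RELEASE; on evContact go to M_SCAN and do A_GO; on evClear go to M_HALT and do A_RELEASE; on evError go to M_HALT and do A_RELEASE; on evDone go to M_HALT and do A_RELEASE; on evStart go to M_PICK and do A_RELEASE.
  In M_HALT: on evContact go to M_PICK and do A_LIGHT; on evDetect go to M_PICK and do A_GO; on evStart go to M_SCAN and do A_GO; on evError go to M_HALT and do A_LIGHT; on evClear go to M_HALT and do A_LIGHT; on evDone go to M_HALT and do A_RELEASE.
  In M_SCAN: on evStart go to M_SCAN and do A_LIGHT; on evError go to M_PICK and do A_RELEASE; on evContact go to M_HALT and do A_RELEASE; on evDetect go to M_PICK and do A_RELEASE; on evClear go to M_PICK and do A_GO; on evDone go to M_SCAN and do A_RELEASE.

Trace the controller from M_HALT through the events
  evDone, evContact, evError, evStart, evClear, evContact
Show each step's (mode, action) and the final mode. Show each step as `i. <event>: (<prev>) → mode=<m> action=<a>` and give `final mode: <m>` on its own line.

1. evDone: (M_HALT) → mode=M_HALT action=A_RELEASE
2. evContact: (M_HALT) → mode=M_PICK action=A_LIGHT
3. evError: (M_PICK) → mode=M_HALT action=A_RELEASE
4. evStart: (M_HALT) → mode=M_SCAN action=A_GO
5. evClear: (M_SCAN) → mode=M_PICK action=A_GO
6. evContact: (M_PICK) → mode=M_SCAN action=A_GO

final mode: M_SCAN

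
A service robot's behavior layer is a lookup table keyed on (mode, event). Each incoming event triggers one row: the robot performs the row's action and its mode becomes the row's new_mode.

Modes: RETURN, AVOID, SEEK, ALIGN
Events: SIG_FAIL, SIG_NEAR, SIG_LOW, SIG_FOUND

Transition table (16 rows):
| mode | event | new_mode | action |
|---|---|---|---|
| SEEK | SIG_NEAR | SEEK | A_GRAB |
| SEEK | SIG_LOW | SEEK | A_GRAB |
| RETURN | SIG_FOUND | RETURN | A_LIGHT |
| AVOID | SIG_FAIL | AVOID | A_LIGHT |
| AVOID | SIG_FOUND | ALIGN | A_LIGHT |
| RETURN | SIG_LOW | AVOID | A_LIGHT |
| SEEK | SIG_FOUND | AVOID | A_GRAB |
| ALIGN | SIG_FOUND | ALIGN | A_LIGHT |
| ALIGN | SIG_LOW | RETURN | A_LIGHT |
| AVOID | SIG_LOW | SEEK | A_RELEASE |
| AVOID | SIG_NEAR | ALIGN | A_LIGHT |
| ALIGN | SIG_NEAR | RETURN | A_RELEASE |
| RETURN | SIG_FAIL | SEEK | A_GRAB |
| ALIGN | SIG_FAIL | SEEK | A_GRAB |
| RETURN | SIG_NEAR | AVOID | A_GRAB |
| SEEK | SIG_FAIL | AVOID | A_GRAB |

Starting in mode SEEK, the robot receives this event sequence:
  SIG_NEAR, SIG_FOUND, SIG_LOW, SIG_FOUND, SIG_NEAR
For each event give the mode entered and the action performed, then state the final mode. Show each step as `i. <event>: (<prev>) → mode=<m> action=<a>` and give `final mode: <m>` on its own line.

1. SIG_NEAR: (SEEK) → mode=SEEK action=A_GRAB
2. SIG_FOUND: (SEEK) → mode=AVOID action=A_GRAB
3. SIG_LOW: (AVOID) → mode=SEEK action=A_RELEASE
4. SIG_FOUND: (SEEK) → mode=AVOID action=A_GRAB
5. SIG_NEAR: (AVOID) → mode=ALIGN action=A_LIGHT

final mode: ALIGN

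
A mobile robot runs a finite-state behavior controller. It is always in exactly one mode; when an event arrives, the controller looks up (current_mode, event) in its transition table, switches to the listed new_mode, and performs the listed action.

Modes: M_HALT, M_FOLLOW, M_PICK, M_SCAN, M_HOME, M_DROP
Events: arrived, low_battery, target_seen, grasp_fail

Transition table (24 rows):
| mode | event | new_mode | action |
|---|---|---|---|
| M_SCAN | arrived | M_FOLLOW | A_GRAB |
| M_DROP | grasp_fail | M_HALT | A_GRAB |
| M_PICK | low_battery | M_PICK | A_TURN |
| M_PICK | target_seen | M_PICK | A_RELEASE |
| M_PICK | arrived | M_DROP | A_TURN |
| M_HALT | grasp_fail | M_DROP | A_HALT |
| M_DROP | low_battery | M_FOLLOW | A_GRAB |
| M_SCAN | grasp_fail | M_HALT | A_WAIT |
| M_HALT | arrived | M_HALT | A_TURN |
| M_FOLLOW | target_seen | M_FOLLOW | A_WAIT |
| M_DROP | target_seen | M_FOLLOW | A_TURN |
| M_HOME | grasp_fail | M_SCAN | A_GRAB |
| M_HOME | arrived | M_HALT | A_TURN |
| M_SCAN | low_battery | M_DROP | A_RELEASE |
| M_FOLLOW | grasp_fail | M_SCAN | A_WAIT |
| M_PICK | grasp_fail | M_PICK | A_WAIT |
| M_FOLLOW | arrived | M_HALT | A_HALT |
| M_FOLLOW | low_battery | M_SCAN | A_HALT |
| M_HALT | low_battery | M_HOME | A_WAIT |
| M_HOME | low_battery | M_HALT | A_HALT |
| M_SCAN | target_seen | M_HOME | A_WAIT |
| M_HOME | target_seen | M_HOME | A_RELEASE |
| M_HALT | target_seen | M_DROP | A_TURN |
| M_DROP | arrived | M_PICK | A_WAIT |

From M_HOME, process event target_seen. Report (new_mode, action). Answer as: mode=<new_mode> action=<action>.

mode=M_HOME action=A_RELEASE

current mode = M_HOME; filter table to that mode:
  (M_HOME, grasp_fail) → (M_SCAN, A_GRAB)
  (M_HOME, arrived) → (M_HALT, A_TURN)
  (M_HOME, low_battery) → (M_HALT, A_HALT)
  (M_HOME, target_seen) → (M_HOME, A_RELEASE)  ← event matches
event = target_seen selects (M_HOME, A_RELEASE)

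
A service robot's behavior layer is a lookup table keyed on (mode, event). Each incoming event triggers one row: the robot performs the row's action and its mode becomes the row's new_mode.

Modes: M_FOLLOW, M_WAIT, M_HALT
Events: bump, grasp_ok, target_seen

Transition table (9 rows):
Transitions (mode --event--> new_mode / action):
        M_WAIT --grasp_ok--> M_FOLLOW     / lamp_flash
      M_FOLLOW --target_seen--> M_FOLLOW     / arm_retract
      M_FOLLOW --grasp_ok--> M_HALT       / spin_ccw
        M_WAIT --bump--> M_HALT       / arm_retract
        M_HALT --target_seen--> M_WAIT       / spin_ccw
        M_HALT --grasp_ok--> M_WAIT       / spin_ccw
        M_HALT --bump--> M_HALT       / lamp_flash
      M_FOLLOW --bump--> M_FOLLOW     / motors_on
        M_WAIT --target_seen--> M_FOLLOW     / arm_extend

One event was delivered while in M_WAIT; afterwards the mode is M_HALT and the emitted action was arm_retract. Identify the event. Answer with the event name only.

bump

try bump: (M_WAIT, bump) → (M_HALT, arm_retract)  ← matches
try grasp_ok: (M_WAIT, grasp_ok) → (M_FOLLOW, lamp_flash)
try target_seen: (M_WAIT, target_seen) → (M_FOLLOW, arm_extend)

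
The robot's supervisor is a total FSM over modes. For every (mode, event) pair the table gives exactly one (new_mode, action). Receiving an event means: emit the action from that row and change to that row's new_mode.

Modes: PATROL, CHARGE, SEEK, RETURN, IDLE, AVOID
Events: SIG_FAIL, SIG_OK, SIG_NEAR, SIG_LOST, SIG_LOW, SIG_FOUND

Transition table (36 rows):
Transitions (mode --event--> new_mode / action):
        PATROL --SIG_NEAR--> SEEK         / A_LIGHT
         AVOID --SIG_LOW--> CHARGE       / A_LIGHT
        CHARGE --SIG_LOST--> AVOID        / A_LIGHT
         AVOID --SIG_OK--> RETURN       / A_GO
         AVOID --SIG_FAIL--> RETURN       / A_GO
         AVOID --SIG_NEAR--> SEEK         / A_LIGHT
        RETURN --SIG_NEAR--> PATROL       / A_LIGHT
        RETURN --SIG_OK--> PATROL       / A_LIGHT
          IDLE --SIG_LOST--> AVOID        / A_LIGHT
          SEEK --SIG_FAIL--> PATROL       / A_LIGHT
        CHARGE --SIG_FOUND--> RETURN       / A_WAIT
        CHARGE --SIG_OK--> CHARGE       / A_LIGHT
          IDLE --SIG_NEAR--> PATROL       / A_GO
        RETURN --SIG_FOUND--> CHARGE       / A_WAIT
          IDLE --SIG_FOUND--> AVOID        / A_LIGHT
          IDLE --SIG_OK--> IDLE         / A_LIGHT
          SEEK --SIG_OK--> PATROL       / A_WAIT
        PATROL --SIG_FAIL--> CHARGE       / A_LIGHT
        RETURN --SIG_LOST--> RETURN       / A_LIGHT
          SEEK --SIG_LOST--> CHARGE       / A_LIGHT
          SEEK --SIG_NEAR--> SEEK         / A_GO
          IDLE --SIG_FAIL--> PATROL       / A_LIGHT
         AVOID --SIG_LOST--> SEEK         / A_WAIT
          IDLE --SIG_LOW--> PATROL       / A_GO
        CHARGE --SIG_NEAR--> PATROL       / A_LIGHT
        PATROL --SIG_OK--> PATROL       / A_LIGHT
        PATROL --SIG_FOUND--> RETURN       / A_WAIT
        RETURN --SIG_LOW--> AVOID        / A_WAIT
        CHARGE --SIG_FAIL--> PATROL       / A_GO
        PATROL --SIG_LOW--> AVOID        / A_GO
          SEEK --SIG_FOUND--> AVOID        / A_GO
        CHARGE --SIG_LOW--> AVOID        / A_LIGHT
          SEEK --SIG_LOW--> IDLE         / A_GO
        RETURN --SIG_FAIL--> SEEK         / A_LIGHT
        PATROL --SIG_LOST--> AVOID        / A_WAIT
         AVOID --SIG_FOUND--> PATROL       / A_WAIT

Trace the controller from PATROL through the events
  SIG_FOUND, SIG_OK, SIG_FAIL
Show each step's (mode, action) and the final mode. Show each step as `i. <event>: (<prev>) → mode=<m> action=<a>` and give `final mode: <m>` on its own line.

final mode: CHARGE

1. SIG_FOUND: (PATROL) → mode=RETURN action=A_WAIT
2. SIG_OK: (RETURN) → mode=PATROL action=A_LIGHT
3. SIG_FAIL: (PATROL) → mode=CHARGE action=A_LIGHT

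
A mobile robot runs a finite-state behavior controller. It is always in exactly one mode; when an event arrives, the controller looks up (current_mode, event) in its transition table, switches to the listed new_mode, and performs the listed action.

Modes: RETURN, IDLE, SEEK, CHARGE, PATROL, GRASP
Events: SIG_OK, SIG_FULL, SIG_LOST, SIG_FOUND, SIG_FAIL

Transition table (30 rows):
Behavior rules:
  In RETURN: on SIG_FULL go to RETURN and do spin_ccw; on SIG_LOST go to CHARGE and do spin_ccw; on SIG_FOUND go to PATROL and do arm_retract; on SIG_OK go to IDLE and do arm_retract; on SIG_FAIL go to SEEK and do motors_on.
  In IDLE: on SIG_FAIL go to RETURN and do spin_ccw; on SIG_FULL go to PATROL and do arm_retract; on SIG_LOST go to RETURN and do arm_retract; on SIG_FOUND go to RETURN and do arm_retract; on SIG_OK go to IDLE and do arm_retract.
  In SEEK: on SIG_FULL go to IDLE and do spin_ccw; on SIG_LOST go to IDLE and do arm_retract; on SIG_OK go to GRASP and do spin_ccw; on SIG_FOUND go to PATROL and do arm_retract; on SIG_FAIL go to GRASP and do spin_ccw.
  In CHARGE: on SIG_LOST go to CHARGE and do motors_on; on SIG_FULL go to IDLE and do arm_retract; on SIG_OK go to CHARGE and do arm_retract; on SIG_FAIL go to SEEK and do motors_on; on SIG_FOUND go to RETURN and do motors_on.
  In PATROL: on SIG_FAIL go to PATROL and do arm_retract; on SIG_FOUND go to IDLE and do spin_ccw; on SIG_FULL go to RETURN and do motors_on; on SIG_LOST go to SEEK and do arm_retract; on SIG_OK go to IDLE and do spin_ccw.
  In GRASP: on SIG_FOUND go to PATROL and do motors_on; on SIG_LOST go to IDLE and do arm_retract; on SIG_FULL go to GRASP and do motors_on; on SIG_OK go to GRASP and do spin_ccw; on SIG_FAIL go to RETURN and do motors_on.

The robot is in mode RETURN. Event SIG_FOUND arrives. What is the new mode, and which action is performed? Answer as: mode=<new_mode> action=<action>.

mode=PATROL action=arm_retract

current mode = RETURN; filter table to that mode:
  (RETURN, SIG_FULL) → (RETURN, spin_ccw)
  (RETURN, SIG_LOST) → (CHARGE, spin_ccw)
  (RETURN, SIG_FOUND) → (PATROL, arm_retract)  ← event matches
  (RETURN, SIG_OK) → (IDLE, arm_retract)
  (RETURN, SIG_FAIL) → (SEEK, motors_on)
event = SIG_FOUND selects (PATROL, arm_retract)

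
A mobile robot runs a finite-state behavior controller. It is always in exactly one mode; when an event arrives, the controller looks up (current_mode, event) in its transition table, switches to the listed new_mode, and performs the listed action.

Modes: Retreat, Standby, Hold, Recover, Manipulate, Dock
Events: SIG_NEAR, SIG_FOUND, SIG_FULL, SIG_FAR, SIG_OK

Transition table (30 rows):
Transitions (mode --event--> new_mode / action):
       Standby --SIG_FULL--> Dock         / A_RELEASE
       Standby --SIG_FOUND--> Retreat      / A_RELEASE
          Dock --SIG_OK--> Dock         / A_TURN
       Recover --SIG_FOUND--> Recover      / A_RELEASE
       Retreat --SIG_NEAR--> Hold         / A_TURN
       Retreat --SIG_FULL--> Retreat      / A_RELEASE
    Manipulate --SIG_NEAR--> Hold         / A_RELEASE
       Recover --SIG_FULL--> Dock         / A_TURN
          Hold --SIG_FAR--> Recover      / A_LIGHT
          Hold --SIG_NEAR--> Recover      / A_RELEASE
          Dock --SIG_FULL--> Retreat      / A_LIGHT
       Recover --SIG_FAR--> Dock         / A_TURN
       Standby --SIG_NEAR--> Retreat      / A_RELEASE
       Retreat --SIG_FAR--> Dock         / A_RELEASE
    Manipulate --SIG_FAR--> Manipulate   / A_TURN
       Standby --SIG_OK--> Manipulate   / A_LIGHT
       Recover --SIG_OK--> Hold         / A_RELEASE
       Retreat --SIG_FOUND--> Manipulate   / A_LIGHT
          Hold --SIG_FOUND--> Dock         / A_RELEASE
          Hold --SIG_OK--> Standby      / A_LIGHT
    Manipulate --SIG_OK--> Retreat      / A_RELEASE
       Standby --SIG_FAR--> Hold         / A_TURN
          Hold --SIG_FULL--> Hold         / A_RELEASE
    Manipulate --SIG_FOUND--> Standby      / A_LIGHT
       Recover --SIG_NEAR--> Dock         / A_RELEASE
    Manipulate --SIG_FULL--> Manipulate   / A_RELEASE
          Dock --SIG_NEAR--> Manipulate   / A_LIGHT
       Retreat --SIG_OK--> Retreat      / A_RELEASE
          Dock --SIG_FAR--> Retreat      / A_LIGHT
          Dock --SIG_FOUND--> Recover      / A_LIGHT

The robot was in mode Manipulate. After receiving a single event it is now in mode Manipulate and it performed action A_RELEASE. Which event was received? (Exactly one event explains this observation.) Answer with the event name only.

SIG_FULL

try SIG_NEAR: (Manipulate, SIG_NEAR) → (Hold, A_RELEASE)
try SIG_FOUND: (Manipulate, SIG_FOUND) → (Standby, A_LIGHT)
try SIG_FULL: (Manipulate, SIG_FULL) → (Manipulate, A_RELEASE)  ← matches
try SIG_FAR: (Manipulate, SIG_FAR) → (Manipulate, A_TURN)
try SIG_OK: (Manipulate, SIG_OK) → (Retreat, A_RELEASE)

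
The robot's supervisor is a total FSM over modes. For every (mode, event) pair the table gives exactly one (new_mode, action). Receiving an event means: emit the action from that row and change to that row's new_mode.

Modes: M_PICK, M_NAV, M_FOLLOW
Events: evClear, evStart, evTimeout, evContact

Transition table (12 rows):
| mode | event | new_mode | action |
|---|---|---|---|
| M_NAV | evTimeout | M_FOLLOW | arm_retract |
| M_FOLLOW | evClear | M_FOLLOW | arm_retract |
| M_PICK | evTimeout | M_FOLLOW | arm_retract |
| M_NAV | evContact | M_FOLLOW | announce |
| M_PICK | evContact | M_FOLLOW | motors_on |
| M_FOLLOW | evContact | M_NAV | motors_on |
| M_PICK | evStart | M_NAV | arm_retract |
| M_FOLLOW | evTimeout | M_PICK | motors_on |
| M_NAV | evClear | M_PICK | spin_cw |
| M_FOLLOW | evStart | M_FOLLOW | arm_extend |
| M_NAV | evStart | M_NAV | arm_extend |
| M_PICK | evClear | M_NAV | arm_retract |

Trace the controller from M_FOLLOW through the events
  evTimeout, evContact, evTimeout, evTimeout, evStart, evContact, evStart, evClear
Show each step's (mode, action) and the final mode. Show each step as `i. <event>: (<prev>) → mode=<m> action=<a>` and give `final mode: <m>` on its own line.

1. evTimeout: (M_FOLLOW) → mode=M_PICK action=motors_on
2. evContact: (M_PICK) → mode=M_FOLLOW action=motors_on
3. evTimeout: (M_FOLLOW) → mode=M_PICK action=motors_on
4. evTimeout: (M_PICK) → mode=M_FOLLOW action=arm_retract
5. evStart: (M_FOLLOW) → mode=M_FOLLOW action=arm_extend
6. evContact: (M_FOLLOW) → mode=M_NAV action=motors_on
7. evStart: (M_NAV) → mode=M_NAV action=arm_extend
8. evClear: (M_NAV) → mode=M_PICK action=spin_cw

final mode: M_PICK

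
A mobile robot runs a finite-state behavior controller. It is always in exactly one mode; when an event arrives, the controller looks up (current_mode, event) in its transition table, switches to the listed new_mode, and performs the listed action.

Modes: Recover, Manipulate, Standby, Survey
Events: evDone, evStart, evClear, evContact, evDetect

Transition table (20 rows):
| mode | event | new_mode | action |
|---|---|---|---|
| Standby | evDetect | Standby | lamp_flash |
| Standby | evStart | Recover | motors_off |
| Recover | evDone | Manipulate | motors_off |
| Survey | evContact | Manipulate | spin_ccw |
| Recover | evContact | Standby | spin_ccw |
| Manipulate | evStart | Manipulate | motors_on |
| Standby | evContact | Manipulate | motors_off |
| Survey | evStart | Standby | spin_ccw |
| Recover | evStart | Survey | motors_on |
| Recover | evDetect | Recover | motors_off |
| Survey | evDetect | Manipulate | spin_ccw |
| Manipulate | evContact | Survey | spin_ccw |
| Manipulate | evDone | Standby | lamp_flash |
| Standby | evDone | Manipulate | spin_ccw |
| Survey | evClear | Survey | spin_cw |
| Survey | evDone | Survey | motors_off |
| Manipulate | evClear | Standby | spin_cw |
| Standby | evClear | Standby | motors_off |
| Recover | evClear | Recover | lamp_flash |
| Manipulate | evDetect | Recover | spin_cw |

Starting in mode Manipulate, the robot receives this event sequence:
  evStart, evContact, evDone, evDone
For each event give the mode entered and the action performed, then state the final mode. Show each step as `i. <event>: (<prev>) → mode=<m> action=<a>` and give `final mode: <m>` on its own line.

final mode: Survey

1. evStart: (Manipulate) → mode=Manipulate action=motors_on
2. evContact: (Manipulate) → mode=Survey action=spin_ccw
3. evDone: (Survey) → mode=Survey action=motors_off
4. evDone: (Survey) → mode=Survey action=motors_off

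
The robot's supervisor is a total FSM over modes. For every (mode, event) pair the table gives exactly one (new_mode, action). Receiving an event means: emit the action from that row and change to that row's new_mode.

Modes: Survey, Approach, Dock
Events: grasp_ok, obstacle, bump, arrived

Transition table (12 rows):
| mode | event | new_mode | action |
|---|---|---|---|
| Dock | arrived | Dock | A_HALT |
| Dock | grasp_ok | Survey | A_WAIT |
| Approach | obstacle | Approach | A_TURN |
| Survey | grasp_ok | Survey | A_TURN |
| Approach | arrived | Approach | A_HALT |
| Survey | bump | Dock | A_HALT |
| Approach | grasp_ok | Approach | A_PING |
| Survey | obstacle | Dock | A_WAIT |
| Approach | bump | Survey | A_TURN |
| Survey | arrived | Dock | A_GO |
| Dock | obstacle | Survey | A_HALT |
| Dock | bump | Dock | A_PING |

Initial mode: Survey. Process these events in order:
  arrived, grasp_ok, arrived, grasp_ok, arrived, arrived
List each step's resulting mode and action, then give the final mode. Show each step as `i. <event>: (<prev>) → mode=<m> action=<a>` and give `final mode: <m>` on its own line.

1. arrived: (Survey) → mode=Dock action=A_GO
2. grasp_ok: (Dock) → mode=Survey action=A_WAIT
3. arrived: (Survey) → mode=Dock action=A_GO
4. grasp_ok: (Dock) → mode=Survey action=A_WAIT
5. arrived: (Survey) → mode=Dock action=A_GO
6. arrived: (Dock) → mode=Dock action=A_HALT

final mode: Dock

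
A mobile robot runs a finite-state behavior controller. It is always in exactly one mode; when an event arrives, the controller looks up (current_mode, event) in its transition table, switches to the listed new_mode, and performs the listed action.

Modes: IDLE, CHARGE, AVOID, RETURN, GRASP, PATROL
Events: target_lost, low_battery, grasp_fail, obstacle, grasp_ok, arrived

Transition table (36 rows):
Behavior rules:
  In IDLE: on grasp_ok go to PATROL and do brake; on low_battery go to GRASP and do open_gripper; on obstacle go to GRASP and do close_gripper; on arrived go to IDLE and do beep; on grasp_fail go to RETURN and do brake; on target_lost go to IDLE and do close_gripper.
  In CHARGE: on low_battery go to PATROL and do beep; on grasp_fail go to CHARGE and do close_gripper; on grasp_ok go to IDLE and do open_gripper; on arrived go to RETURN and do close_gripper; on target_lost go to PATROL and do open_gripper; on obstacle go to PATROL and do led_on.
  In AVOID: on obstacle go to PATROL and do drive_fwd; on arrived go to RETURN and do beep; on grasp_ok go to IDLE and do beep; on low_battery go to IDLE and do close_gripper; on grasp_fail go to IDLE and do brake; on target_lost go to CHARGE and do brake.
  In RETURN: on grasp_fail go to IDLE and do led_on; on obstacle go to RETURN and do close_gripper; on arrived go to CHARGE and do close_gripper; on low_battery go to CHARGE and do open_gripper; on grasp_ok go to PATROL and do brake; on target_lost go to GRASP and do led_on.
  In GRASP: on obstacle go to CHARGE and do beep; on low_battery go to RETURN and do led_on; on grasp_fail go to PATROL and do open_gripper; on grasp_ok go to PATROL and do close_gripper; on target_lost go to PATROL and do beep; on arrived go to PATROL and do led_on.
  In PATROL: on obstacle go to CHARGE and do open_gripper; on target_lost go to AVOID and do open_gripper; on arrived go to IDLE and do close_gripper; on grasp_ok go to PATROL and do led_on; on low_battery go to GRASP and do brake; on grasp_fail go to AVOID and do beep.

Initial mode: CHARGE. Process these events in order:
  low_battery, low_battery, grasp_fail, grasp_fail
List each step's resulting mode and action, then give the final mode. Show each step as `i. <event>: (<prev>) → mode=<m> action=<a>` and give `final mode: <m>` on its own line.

1. low_battery: (CHARGE) → mode=PATROL action=beep
2. low_battery: (PATROL) → mode=GRASP action=brake
3. grasp_fail: (GRASP) → mode=PATROL action=open_gripper
4. grasp_fail: (PATROL) → mode=AVOID action=beep

final mode: AVOID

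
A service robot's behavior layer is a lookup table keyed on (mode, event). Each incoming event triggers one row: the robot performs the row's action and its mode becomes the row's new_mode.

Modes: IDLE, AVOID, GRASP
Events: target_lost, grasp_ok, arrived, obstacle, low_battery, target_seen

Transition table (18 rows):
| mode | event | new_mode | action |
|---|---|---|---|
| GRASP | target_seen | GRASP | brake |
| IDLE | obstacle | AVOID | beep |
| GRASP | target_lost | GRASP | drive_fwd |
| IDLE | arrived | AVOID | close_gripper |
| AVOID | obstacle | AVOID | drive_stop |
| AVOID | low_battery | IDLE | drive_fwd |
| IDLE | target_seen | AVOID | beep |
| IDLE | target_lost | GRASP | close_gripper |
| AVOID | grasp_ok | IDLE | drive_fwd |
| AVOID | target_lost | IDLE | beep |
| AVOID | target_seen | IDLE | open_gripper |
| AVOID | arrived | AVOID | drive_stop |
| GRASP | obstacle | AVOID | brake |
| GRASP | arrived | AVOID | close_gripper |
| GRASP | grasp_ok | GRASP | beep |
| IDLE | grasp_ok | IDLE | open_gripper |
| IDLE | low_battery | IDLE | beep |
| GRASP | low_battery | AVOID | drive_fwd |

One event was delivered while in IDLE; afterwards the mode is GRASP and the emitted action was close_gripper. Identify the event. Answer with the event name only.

target_lost

try target_lost: (IDLE, target_lost) → (GRASP, close_gripper)  ← matches
try grasp_ok: (IDLE, grasp_ok) → (IDLE, open_gripper)
try arrived: (IDLE, arrived) → (AVOID, close_gripper)
try obstacle: (IDLE, obstacle) → (AVOID, beep)
try low_battery: (IDLE, low_battery) → (IDLE, beep)
try target_seen: (IDLE, target_seen) → (AVOID, beep)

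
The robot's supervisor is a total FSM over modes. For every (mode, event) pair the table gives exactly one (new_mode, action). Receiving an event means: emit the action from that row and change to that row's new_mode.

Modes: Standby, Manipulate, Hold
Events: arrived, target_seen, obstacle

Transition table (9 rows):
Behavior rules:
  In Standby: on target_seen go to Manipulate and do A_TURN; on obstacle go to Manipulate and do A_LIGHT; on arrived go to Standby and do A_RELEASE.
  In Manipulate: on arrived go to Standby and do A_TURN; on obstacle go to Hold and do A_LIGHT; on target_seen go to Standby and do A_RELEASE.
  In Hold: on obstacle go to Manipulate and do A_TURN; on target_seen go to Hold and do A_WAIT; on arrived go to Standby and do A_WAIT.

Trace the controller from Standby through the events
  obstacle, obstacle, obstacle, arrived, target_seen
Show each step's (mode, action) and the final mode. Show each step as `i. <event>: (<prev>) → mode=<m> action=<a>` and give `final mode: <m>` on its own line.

1. obstacle: (Standby) → mode=Manipulate action=A_LIGHT
2. obstacle: (Manipulate) → mode=Hold action=A_LIGHT
3. obstacle: (Hold) → mode=Manipulate action=A_TURN
4. arrived: (Manipulate) → mode=Standby action=A_TURN
5. target_seen: (Standby) → mode=Manipulate action=A_TURN

final mode: Manipulate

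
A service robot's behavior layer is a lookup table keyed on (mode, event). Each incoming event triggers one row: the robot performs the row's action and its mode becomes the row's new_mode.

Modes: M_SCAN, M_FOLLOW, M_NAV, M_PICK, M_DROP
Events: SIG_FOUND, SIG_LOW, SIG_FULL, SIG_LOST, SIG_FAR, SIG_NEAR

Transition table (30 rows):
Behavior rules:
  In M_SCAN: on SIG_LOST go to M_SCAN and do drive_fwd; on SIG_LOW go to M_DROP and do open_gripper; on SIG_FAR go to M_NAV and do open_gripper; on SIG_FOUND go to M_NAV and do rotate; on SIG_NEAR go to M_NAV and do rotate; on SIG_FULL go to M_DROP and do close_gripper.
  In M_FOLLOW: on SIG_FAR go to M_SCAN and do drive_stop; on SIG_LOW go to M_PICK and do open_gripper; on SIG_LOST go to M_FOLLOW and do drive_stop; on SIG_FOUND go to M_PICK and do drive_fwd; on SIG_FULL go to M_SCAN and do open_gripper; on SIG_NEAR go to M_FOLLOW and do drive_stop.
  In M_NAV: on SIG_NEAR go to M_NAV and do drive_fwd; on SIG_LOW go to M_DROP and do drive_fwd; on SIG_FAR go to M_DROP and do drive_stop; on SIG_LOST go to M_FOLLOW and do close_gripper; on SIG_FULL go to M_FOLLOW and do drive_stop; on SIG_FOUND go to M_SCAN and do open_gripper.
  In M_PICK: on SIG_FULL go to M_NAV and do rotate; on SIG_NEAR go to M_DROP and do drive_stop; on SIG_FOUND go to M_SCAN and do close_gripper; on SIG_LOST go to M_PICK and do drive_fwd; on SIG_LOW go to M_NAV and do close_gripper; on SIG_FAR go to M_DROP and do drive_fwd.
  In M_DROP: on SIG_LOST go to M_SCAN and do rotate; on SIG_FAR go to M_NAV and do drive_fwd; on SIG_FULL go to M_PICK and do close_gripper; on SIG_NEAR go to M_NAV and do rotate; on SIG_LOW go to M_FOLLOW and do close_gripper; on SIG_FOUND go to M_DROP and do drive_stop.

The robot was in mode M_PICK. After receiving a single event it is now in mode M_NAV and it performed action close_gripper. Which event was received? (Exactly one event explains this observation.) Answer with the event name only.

SIG_LOW

try SIG_FOUND: (M_PICK, SIG_FOUND) → (M_SCAN, close_gripper)
try SIG_LOW: (M_PICK, SIG_LOW) → (M_NAV, close_gripper)  ← matches
try SIG_FULL: (M_PICK, SIG_FULL) → (M_NAV, rotate)
try SIG_LOST: (M_PICK, SIG_LOST) → (M_PICK, drive_fwd)
try SIG_FAR: (M_PICK, SIG_FAR) → (M_DROP, drive_fwd)
try SIG_NEAR: (M_PICK, SIG_NEAR) → (M_DROP, drive_stop)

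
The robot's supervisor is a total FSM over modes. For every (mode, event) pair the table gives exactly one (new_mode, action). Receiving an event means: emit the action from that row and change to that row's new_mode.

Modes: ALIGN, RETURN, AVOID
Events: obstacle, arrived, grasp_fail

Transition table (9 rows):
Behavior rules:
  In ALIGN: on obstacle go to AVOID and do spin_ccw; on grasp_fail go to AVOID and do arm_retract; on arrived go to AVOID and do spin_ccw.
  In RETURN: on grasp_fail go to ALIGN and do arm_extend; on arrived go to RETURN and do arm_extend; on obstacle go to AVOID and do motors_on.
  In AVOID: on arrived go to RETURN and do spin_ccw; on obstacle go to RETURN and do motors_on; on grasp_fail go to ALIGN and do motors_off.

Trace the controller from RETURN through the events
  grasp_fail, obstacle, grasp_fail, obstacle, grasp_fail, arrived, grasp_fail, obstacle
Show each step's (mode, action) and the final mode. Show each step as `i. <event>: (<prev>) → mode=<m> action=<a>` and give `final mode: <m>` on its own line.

final mode: AVOID

1. grasp_fail: (RETURN) → mode=ALIGN action=arm_extend
2. obstacle: (ALIGN) → mode=AVOID action=spin_ccw
3. grasp_fail: (AVOID) → mode=ALIGN action=motors_off
4. obstacle: (ALIGN) → mode=AVOID action=spin_ccw
5. grasp_fail: (AVOID) → mode=ALIGN action=motors_off
6. arrived: (ALIGN) → mode=AVOID action=spin_ccw
7. grasp_fail: (AVOID) → mode=ALIGN action=motors_off
8. obstacle: (ALIGN) → mode=AVOID action=spin_ccw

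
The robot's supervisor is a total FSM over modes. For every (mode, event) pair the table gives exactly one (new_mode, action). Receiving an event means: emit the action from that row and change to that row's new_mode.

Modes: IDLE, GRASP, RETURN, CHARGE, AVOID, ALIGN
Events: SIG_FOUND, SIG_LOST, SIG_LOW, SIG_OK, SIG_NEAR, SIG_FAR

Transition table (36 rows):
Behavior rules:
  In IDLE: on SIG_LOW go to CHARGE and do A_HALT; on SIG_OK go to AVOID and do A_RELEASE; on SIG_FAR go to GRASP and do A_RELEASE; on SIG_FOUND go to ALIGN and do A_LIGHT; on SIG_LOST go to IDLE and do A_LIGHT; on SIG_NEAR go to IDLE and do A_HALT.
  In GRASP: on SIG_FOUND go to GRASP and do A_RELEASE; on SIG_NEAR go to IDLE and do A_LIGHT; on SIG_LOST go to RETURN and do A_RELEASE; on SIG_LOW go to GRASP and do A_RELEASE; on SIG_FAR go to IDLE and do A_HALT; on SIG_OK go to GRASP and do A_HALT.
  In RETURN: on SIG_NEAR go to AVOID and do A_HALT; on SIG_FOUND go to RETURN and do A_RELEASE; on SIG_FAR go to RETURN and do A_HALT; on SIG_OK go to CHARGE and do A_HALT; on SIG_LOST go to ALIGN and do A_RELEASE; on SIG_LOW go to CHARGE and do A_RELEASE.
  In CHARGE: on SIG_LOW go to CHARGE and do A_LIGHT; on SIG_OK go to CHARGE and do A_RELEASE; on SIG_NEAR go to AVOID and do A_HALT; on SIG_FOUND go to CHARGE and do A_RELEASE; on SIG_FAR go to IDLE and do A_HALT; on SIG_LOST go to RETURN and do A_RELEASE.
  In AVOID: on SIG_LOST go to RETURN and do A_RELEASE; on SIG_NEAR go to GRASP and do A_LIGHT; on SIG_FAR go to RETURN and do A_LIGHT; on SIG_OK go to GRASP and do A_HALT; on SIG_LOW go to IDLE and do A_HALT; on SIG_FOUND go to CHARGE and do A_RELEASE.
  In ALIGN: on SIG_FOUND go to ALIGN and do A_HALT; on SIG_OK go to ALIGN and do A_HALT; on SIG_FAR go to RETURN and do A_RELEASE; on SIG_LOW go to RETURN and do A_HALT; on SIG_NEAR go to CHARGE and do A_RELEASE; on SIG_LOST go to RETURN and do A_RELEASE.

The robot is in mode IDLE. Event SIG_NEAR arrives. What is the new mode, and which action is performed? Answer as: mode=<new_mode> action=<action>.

mode=IDLE action=A_HALT

current mode = IDLE; filter table to that mode:
  (IDLE, SIG_LOW) → (CHARGE, A_HALT)
  (IDLE, SIG_OK) → (AVOID, A_RELEASE)
  (IDLE, SIG_FAR) → (GRASP, A_RELEASE)
  (IDLE, SIG_FOUND) → (ALIGN, A_LIGHT)
  (IDLE, SIG_LOST) → (IDLE, A_LIGHT)
  (IDLE, SIG_NEAR) → (IDLE, A_HALT)  ← event matches
event = SIG_NEAR selects (IDLE, A_HALT)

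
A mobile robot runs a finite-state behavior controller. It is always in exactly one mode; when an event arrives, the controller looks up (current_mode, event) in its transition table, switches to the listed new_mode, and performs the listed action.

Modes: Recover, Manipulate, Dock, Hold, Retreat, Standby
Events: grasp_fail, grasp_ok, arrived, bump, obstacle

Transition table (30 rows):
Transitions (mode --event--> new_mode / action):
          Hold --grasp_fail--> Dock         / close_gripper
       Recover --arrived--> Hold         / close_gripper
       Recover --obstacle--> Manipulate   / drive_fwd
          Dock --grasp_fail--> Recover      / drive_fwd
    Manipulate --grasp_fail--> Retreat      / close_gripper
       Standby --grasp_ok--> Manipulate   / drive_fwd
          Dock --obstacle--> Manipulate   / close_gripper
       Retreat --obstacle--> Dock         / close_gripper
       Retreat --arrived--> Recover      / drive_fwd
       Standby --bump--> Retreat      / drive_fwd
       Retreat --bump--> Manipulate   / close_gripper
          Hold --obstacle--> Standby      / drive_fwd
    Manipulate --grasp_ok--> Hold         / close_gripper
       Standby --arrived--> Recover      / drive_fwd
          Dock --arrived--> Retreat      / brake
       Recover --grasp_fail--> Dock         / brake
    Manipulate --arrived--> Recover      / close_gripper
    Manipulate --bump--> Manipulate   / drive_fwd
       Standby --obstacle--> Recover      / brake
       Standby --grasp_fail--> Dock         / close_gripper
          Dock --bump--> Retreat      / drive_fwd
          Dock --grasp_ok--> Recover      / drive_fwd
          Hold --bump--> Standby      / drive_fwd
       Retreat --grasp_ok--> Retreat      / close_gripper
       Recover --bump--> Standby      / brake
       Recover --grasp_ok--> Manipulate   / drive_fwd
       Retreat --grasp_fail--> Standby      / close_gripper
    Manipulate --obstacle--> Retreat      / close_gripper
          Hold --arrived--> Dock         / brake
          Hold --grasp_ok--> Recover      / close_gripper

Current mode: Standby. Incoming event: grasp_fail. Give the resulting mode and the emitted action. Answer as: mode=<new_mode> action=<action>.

current mode = Standby; filter table to that mode:
  (Standby, grasp_ok) → (Manipulate, drive_fwd)
  (Standby, bump) → (Retreat, drive_fwd)
  (Standby, arrived) → (Recover, drive_fwd)
  (Standby, obstacle) → (Recover, brake)
  (Standby, grasp_fail) → (Dock, close_gripper)  ← event matches
event = grasp_fail selects (Dock, close_gripper)

mode=Dock action=close_gripper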